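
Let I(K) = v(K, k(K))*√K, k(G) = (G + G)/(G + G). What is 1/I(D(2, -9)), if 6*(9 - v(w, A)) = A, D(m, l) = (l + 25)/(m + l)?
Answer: -3*I*√7/106 ≈ -0.07488*I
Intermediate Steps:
k(G) = 1 (k(G) = (2*G)/((2*G)) = (2*G)*(1/(2*G)) = 1)
D(m, l) = (25 + l)/(l + m)
v(w, A) = 9 - A/6
I(K) = 53*√K/6 (I(K) = (9 - ⅙*1)*√K = (9 - ⅙)*√K = 53*√K/6)
1/I(D(2, -9)) = 1/(53*√((25 - 9)/(-9 + 2))/6) = 1/(53*√(16/(-7))/6) = 1/(53*√(-⅐*16)/6) = 1/(53*√(-16/7)/6) = 1/(53*(4*I*√7/7)/6) = 1/(106*I*√7/21) = -3*I*√7/106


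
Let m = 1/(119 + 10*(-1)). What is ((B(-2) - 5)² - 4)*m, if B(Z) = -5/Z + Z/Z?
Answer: -7/436 ≈ -0.016055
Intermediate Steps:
B(Z) = 1 - 5/Z (B(Z) = -5/Z + 1 = 1 - 5/Z)
m = 1/109 (m = 1/(119 - 10) = 1/109 ≈ 0.0091743)
((B(-2) - 5)² - 4)*m = (((-5 - 2)/(-2) - 5)² - 4)*(1/109) = ((-½*(-7) - 5)² - 4)*(1/109) = ((7/2 - 5)² - 4)*(1/109) = ((-3/2)² - 4)*(1/109) = (9/4 - 4)*(1/109) = -7/4*1/109 = -7/436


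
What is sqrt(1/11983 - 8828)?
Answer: I*sqrt(1267632715309)/11983 ≈ 93.957*I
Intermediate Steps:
sqrt(1/11983 - 8828) = sqrt(-105785923/11983) = I*sqrt(1267632715309)/11983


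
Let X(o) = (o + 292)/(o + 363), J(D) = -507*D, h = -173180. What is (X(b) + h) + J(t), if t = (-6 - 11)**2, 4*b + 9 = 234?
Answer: -536140538/1677 ≈ -3.1970e+5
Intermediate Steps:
b = 225/4 (b = -9/4 + (1/4)*234 = -9/4 + 117/2 = 225/4 ≈ 56.250)
t = 289 (t = (-17)**2 = 289)
X(o) = (292 + o)/(363 + o)
(X(b) + h) + J(t) = ((292 + 225/4)/(363 + 225/4) - 173180) - 507*289 = ((1393/4)/(1677/4) - 173180) - 146523 = ((4/1677)*(1393/4) - 173180) - 146523 = (1393/1677 - 173180) - 146523 = -290421467/1677 - 146523 = -536140538/1677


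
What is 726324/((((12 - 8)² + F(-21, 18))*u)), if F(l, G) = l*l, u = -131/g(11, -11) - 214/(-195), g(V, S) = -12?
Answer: 566532720/4282547 ≈ 132.29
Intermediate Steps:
u = 9371/780 (u = -131/(-12) - 214/(-195) = -131*(-1/12) - 214*(-1/195) = 131/12 + 214/195 = 9371/780 ≈ 12.014)
F(l, G) = l²
726324/((((12 - 8)² + F(-21, 18))*u)) = 726324/((((12 - 8)² + (-21)²)*(9371/780))) = 726324/(((4² + 441)*(9371/780))) = 726324/(((16 + 441)*(9371/780))) = 726324/((457*(9371/780))) = 726324/(4282547/780) = 726324*(780/4282547) = 566532720/4282547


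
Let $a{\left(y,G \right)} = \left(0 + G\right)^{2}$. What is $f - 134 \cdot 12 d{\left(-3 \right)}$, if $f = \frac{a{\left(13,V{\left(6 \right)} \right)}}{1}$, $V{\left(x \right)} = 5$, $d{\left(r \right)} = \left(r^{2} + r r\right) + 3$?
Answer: $-33743$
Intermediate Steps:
$d{\left(r \right)} = 3 + 2 r^{2}$ ($d{\left(r \right)} = \left(r^{2} + r^{2}\right) + 3 = 2 r^{2} + 3 = 3 + 2 r^{2}$)
$a{\left(y,G \right)} = G^{2}$
$f = 25$ ($f = \frac{5^{2}}{1} = 25 \cdot 1 = 25$)
$f - 134 \cdot 12 d{\left(-3 \right)} = 25 - 134 \cdot 12 \left(3 + 2 \left(-3\right)^{2}\right) = 25 - 134 \cdot 12 \left(3 + 2 \cdot 9\right) = 25 - 134 \cdot 12 \left(3 + 18\right) = 25 - 134 \cdot 12 \cdot 21 = 25 - 33768 = -33743$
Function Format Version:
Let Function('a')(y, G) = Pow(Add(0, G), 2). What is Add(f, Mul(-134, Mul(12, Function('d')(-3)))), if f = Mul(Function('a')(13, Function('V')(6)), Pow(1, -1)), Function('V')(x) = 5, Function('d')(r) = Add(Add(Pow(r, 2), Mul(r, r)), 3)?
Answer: -33743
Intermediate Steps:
Function('d')(r) = Add(3, Mul(2, Pow(r, 2))) (Function('d')(r) = Add(Add(Pow(r, 2), Pow(r, 2)), 3) = Add(Mul(2, Pow(r, 2)), 3) = Add(3, Mul(2, Pow(r, 2))))
Function('a')(y, G) = Pow(G, 2)
f = 25 (f = Mul(Pow(5, 2), Pow(1, -1)) = Mul(25, 1) = 25)
Add(f, Mul(-134, Mul(12, Function('d')(-3)))) = Add(25, Mul(-134, Mul(12, Add(3, Mul(2, Pow(-3, 2)))))) = Add(25, Mul(-134, Mul(12, Add(3, Mul(2, 9))))) = Add(25, Mul(-134, Mul(12, Add(3, 18)))) = Add(25, Mul(-134, Mul(12, 21))) = Add(25, Mul(-134, 252)) = Add(25, -33768) = -33743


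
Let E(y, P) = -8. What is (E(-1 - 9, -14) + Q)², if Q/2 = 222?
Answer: 190096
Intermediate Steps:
Q = 444 (Q = 2*222 = 444)
(E(-1 - 9, -14) + Q)² = (-8 + 444)² = 436² = 190096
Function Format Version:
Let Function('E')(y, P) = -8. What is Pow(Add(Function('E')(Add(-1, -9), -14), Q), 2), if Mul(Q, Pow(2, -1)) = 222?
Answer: 190096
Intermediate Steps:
Q = 444 (Q = Mul(2, 222) = 444)
Pow(Add(Function('E')(Add(-1, -9), -14), Q), 2) = Pow(Add(-8, 444), 2) = Pow(436, 2) = 190096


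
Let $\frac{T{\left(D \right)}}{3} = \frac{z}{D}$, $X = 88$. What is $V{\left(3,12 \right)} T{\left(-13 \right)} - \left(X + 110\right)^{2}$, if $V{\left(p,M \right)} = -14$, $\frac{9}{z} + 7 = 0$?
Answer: $- \frac{509706}{13} \approx -39208.0$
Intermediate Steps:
$z = - \frac{9}{7}$ ($z = \frac{9}{-7 + 0} = \frac{9}{-7} = 9 \left(- \frac{1}{7}\right) = - \frac{9}{7} \approx -1.2857$)
$T{\left(D \right)} = - \frac{27}{7 D}$ ($T{\left(D \right)} = 3 \left(- \frac{9}{7 D}\right) = - \frac{27}{7 D}$)
$V{\left(3,12 \right)} T{\left(-13 \right)} - \left(X + 110\right)^{2} = - 14 \left(- \frac{27}{7 \left(-13\right)}\right) - \left(88 + 110\right)^{2} = - 14 \left(\left(- \frac{27}{7}\right) \left(- \frac{1}{13}\right)\right) - 198^{2} = \left(-14\right) \frac{27}{91} - 39204 = - \frac{54}{13} - 39204 = - \frac{509706}{13}$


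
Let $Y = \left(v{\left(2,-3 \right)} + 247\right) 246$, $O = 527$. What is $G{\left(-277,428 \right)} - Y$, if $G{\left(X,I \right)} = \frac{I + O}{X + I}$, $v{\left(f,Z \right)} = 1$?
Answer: $- \frac{9211253}{151} \approx -61002.0$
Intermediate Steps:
$G{\left(X,I \right)} = \frac{527 + I}{I + X}$ ($G{\left(X,I \right)} = \frac{I + 527}{X + I} = \frac{527 + I}{I + X}$)
$Y = 61008$ ($Y = \left(1 + 247\right) 246 = 248 \cdot 246 = 61008$)
$G{\left(-277,428 \right)} - Y = \frac{527 + 428}{428 - 277} - 61008 = \frac{1}{151} \cdot 955 - 61008 = \frac{955}{151} - 61008 = - \frac{9211253}{151}$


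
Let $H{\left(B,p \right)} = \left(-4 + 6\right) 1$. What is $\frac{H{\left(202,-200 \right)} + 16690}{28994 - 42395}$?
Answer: $- \frac{5564}{4467} \approx -1.2456$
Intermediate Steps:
$H{\left(B,p \right)} = 2$ ($H{\left(B,p \right)} = 2 \cdot 1 = 2$)
$\frac{H{\left(202,-200 \right)} + 16690}{28994 - 42395} = \frac{2 + 16690}{28994 - 42395} = \frac{16692}{-13401} = 16692 \left(- \frac{1}{13401}\right) = - \frac{5564}{4467}$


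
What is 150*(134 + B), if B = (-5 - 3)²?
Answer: 29700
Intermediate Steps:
B = 64 (B = (-8)² = 64)
150*(134 + B) = 150*(134 + 64) = 150*198 = 29700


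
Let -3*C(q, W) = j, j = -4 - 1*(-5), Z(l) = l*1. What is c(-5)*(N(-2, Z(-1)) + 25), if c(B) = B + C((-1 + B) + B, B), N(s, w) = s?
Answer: -368/3 ≈ -122.67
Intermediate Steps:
Z(l) = l
j = 1 (j = -4 + 5 = 1)
C(q, W) = -1/3 (C(q, W) = -1/3*1 = -1/3)
c(B) = -1/3 + B (c(B) = B - 1/3 = -1/3 + B)
c(-5)*(N(-2, Z(-1)) + 25) = (-1/3 - 5)*(-2 + 25) = -16/3*23 = -368/3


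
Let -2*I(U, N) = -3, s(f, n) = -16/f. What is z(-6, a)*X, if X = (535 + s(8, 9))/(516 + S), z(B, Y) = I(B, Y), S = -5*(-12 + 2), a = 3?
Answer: 1599/1132 ≈ 1.4125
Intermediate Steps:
I(U, N) = 3/2 (I(U, N) = -½*(-3) = 3/2)
S = 50 (S = -5*(-10) = 50)
z(B, Y) = 3/2
X = 533/566 (X = (535 - 16/8)/(516 + 50) = (535 - 16*⅛)/566 = (535 - 2)*(1/566) = 533*(1/566) = 533/566 ≈ 0.94170)
z(-6, a)*X = (3/2)*(533/566) = 1599/1132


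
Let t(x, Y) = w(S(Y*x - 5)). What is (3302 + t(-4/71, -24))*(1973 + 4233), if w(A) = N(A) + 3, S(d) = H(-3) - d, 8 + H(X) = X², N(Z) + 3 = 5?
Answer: 20523242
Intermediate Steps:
N(Z) = 2 (N(Z) = -3 + 5 = 2)
H(X) = -8 + X²
S(d) = 1 - d (S(d) = (-8 + (-3)²) - d = (-8 + 9) - d = 1 - d)
w(A) = 5 (w(A) = 2 + 3 = 5)
t(x, Y) = 5
(3302 + t(-4/71, -24))*(1973 + 4233) = (3302 + 5)*(1973 + 4233) = 3307*6206 = 20523242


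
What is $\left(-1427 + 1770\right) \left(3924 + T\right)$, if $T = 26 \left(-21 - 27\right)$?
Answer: $917868$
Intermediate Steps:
$T = -1248$ ($T = 26 \left(-21 - 27\right) = 26 \left(-48\right) = -1248$)
$\left(-1427 + 1770\right) \left(3924 + T\right) = \left(-1427 + 1770\right) \left(3924 - 1248\right) = 343 \cdot 2676 = 917868$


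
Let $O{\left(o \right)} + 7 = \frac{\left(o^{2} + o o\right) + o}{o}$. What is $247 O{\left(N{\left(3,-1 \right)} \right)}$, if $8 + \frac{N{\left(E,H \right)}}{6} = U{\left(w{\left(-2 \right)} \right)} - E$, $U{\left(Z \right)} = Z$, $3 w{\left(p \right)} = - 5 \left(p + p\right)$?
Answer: $-14326$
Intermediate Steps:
$w{\left(p \right)} = - \frac{10 p}{3}$ ($w{\left(p \right)} = \frac{\left(-5\right) \left(p + p\right)}{3} = \frac{\left(-5\right) 2 p}{3} = \frac{\left(-10\right) p}{3} = - \frac{10 p}{3}$)
$N{\left(E,H \right)} = -8 - 6 E$ ($N{\left(E,H \right)} = -48 + 6 \left(\left(- \frac{10}{3}\right) \left(-2\right) - E\right) = -48 + 6 \left(\frac{20}{3} - E\right) = -48 - \left(-40 + 6 E\right) = -8 - 6 E$)
$O{\left(o \right)} = -7 + \frac{o + 2 o^{2}}{o}$ ($O{\left(o \right)} = -7 + \frac{\left(o^{2} + o o\right) + o}{o} = -7 + \frac{\left(o^{2} + o^{2}\right) + o}{o} = -7 + \frac{2 o^{2} + o}{o} = -7 + \frac{o + 2 o^{2}}{o}$)
$247 O{\left(N{\left(3,-1 \right)} \right)} = 247 \left(-6 + 2 \left(-8 - 18\right)\right) = 247 \left(-6 + 2 \left(-26\right)\right) = 247 \left(-6 - 52\right) = 247 \left(-58\right) = -14326$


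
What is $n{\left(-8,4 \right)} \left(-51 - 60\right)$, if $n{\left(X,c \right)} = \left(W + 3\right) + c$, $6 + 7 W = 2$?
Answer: $- \frac{4995}{7} \approx -713.57$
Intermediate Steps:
$W = - \frac{4}{7}$ ($W = - \frac{6}{7} + \frac{1}{7} \cdot 2 = - \frac{6}{7} + \frac{2}{7} = - \frac{4}{7} \approx -0.57143$)
$n{\left(X,c \right)} = \frac{17}{7} + c$ ($n{\left(X,c \right)} = \left(- \frac{4}{7} + 3\right) + c = \frac{17}{7} + c$)
$n{\left(-8,4 \right)} \left(-51 - 60\right) = \left(\frac{17}{7} + 4\right) \left(-51 - 60\right) = \frac{45}{7} \left(-111\right) = - \frac{4995}{7}$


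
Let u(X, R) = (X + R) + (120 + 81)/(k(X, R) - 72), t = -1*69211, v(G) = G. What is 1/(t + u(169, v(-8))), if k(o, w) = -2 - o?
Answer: -81/5593117 ≈ -1.4482e-5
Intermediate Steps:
t = -69211
u(X, R) = R + X + 201/(-74 - X) (u(X, R) = (X + R) + (120 + 81)/((-2 - X) - 72) = (R + X) + 201/(-74 - X) = R + X + 201/(-74 - X))
1/(t + u(169, v(-8))) = 1/(-69211 + (-201 + 169**2 + 74*(-8) + 74*169 - 8*169)/(74 + 169)) = 1/(-69211 + (-201 + 28561 - 592 + 12506 - 1352)/243) = 1/(-69211 + (1/243)*38922) = 1/(-69211 + 12974/81) = 1/(-5593117/81) = -81/5593117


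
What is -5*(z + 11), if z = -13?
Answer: 10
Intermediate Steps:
-5*(z + 11) = -5*(-13 + 11) = -5*(-2) = 10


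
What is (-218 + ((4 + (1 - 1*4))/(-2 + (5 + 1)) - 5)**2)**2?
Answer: 9778129/256 ≈ 38196.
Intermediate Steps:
(-218 + ((4 + (1 - 1*4))/(-2 + (5 + 1)) - 5)**2)**2 = (-218 + ((4 + (1 - 4))/(-2 + 6) - 5)**2)**2 = (-218 + ((4 - 3)/4 - 5)**2)**2 = (-218 + (1*(1/4) - 5)**2)**2 = (-218 + (1/4 - 5)**2)**2 = (-218 + (-19/4)**2)**2 = (-218 + 361/16)**2 = (-3127/16)**2 = 9778129/256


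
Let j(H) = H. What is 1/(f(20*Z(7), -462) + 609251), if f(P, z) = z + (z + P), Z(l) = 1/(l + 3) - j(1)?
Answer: 1/608309 ≈ 1.6439e-6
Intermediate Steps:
Z(l) = -1 + 1/(3 + l) (Z(l) = 1/(l + 3) - 1*1 = 1/(3 + l) - 1 = -1 + 1/(3 + l))
f(P, z) = P + 2*z (f(P, z) = z + (P + z) = P + 2*z)
1/(f(20*Z(7), -462) + 609251) = 1/((20*((-2 - 1*7)/(3 + 7)) + 2*(-462)) + 609251) = 1/((20*((-2 - 7)/10) - 924) + 609251) = 1/((20*((⅒)*(-9)) - 924) + 609251) = 1/((20*(-9/10) - 924) + 609251) = 1/((-18 - 924) + 609251) = 1/(-942 + 609251) = 1/608309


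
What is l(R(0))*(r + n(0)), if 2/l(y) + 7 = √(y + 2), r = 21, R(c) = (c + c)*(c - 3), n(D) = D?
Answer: -294/47 - 42*√2/47 ≈ -7.5191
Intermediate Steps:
R(c) = 2*c*(-3 + c) (R(c) = (2*c)*(-3 + c) = 2*c*(-3 + c))
l(y) = 2/(-7 + √(2 + y)) (l(y) = 2/(-7 + √(y + 2)) = 2/(-7 + √(2 + y)))
l(R(0))*(r + n(0)) = (2/(-7 + √(2 + 2*0*(-3 + 0))))*(21 + 0) = (2/(-7 + √(2 + 2*0*(-3))))*21 = (2/(-7 + √(2 + 0)))*21 = (2/(-7 + √2))*21 = 42/(-7 + √2)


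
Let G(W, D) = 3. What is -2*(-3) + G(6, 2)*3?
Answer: 15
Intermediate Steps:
-2*(-3) + G(6, 2)*3 = -2*(-3) + 3*3 = 6 + 9 = 15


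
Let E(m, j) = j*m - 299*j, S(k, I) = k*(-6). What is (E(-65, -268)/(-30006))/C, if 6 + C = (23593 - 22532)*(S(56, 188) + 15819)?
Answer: -48776/246461137371 ≈ -1.9791e-7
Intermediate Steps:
S(k, I) = -6*k
E(m, j) = -299*j + j*m
C = 16427457 (C = -6 + (23593 - 22532)*(-6*56 + 15819) = -6 + 1061*(-336 + 15819) = -6 + 1061*15483 = -6 + 16427463 = 16427457)
(E(-65, -268)/(-30006))/C = (-268*(-299 - 65)/(-30006))/16427457 = (-268*(-364)*(-1/30006))*(1/16427457) = (97552*(-1/30006))*(1/16427457) = -48776/15003*1/16427457 = -48776/246461137371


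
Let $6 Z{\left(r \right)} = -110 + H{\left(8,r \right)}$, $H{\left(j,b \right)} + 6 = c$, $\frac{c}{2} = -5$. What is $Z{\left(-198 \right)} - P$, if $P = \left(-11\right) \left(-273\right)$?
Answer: $-3024$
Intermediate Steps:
$c = -10$ ($c = 2 \left(-5\right) = -10$)
$H{\left(j,b \right)} = -16$ ($H{\left(j,b \right)} = -6 - 10 = -16$)
$Z{\left(r \right)} = -21$ ($Z{\left(r \right)} = \frac{-110 - 16}{6} = \frac{1}{6} \left(-126\right) = -21$)
$P = 3003$
$Z{\left(-198 \right)} - P = -21 - 3003 = -3024$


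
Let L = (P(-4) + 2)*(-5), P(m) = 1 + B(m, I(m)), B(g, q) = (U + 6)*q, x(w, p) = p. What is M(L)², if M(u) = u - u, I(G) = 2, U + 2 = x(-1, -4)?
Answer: 0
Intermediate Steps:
U = -6 (U = -2 - 4 = -6)
B(g, q) = 0 (B(g, q) = (-6 + 6)*q = 0*q = 0)
P(m) = 1 (P(m) = 1 + 0 = 1)
L = -15 (L = (1 + 2)*(-5) = 3*(-5) = -15)
M(u) = 0
M(L)² = 0² = 0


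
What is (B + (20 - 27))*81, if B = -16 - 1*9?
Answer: -2592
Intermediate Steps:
B = -25 (B = -16 - 9 = -25)
(B + (20 - 27))*81 = (-25 + (20 - 27))*81 = (-25 - 7)*81 = -32*81 = -2592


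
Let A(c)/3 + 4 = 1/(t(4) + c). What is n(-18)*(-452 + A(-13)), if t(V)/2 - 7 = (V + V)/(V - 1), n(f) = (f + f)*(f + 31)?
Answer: 4121676/19 ≈ 2.1693e+5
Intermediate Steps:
n(f) = 2*f*(31 + f) (n(f) = (2*f)*(31 + f) = 2*f*(31 + f))
t(V) = 14 + 4*V/(-1 + V) (t(V) = 14 + 2*((V + V)/(V - 1)) = 14 + 2*((2*V)/(-1 + V)) = 14 + 2*(2*V/(-1 + V)) = 14 + 4*V/(-1 + V))
A(c) = -12 + 3/(58/3 + c) (A(c) = -12 + 3/(2*(-7 + 9*4)/(-1 + 4) + c) = -12 + 3/(2*(-7 + 36)/3 + c) = -12 + 3/(2*(1/3)*29 + c) = -12 + 3/(58/3 + c))
n(-18)*(-452 + A(-13)) = (2*(-18)*(31 - 18))*(-452 + 3*(-229 - 12*(-13))/(58 + 3*(-13))) = (2*(-18)*13)*(-452 + 3*(-229 + 156)/(58 - 39)) = -468*(-452 + 3*(-73)/19) = -468*(-452 + 3*(1/19)*(-73)) = -468*(-452 - 219/19) = -468*(-8807/19) = 4121676/19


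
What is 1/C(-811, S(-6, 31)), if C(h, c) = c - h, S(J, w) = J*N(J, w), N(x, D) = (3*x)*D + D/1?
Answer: 1/3973 ≈ 0.00025170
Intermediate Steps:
N(x, D) = D + 3*D*x (N(x, D) = 3*D*x + D*1 = 3*D*x + D = D + 3*D*x)
S(J, w) = J*w*(1 + 3*J) (S(J, w) = J*(w*(1 + 3*J)) = J*w*(1 + 3*J))
1/C(-811, S(-6, 31)) = 1/(-6*31*(1 + 3*(-6)) - 1*(-811)) = 1/(-6*31*(1 - 18) + 811) = 1/(-6*31*(-17) + 811) = 1/(3162 + 811) = 1/3973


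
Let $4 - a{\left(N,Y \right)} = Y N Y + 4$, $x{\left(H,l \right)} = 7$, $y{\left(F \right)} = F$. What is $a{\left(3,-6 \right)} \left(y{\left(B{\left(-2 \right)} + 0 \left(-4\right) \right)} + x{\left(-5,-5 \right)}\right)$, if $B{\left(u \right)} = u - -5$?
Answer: $-1080$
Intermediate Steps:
$B{\left(u \right)} = 5 + u$ ($B{\left(u \right)} = u + 5 = 5 + u$)
$a{\left(N,Y \right)} = - N Y^{2}$ ($a{\left(N,Y \right)} = 4 - \left(Y N Y + 4\right) = 4 - \left(N Y Y + 4\right) = 4 - \left(N Y^{2} + 4\right) = 4 - \left(4 + N Y^{2}\right) = - N Y^{2}$)
$a{\left(3,-6 \right)} \left(y{\left(B{\left(-2 \right)} + 0 \left(-4\right) \right)} + x{\left(-5,-5 \right)}\right) = \left(-1\right) 3 \left(-6\right)^{2} \left(\left(\left(5 - 2\right) + 0 \left(-4\right)\right) + 7\right) = \left(-1\right) 3 \cdot 36 \left(\left(3 + 0\right) + 7\right) = - 108 \left(3 + 7\right) = \left(-108\right) 10 = -1080$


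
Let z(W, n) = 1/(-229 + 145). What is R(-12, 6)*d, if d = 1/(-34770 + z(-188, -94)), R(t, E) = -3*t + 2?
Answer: -3192/2920681 ≈ -0.0010929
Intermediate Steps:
z(W, n) = -1/84 (z(W, n) = 1/(-84) = -1/84)
R(t, E) = 2 - 3*t
d = -84/2920681 (d = 1/(-34770 - 1/84) = 1/(-2920681/84) = -84/2920681 ≈ -2.8760e-5)
R(-12, 6)*d = (2 - 3*(-12))*(-84/2920681) = (2 + 36)*(-84/2920681) = 38*(-84/2920681) = -3192/2920681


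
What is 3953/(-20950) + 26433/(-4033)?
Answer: -569713799/84491350 ≈ -6.7429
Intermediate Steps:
3953/(-20950) + 26433/(-4033) = 3953*(-1/20950) + 26433*(-1/4033) = -3953/20950 - 26433/4033 = -569713799/84491350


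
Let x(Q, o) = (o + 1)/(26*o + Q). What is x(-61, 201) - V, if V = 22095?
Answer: -114120473/5165 ≈ -22095.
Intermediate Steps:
x(Q, o) = (1 + o)/(Q + 26*o)
x(-61, 201) - V = (1 + 201)/(-61 + 26*201) - 1*22095 = 202/(-61 + 5226) - 22095 = 202/5165 - 22095 = -114120473/5165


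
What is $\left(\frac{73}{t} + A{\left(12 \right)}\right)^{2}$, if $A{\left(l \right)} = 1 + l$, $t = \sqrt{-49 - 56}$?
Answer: $\frac{12416}{105} - \frac{1898 i \sqrt{105}}{105} \approx 118.25 - 185.23 i$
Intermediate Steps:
$t = i \sqrt{105}$ ($t = \sqrt{-105} = i \sqrt{105} \approx 10.247 i$)
$\left(\frac{73}{t} + A{\left(12 \right)}\right)^{2} = \left(\frac{73}{i \sqrt{105}} + \left(1 + 12\right)\right)^{2} = \left(73 \left(- \frac{i \sqrt{105}}{105}\right) + 13\right)^{2} = \left(- \frac{73 i \sqrt{105}}{105} + 13\right)^{2} = \left(13 - \frac{73 i \sqrt{105}}{105}\right)^{2}$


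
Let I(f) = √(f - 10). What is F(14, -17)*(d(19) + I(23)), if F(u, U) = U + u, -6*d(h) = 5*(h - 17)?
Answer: 5 - 3*√13 ≈ -5.8167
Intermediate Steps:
d(h) = 85/6 - 5*h/6 (d(h) = -5*(h - 17)/6 = -5*(-17 + h)/6 = -(-85 + 5*h)/6 = 85/6 - 5*h/6)
I(f) = √(-10 + f)
F(14, -17)*(d(19) + I(23)) = (-17 + 14)*((85/6 - ⅚*19) + √(-10 + 23)) = -3*((85/6 - 95/6) + √13) = -3*(-5/3 + √13) = 5 - 3*√13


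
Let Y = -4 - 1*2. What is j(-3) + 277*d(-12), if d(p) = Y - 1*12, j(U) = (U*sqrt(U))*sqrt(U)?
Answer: -4977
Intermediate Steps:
j(U) = U**2 (j(U) = U**(3/2)*sqrt(U) = U**2)
Y = -6 (Y = -4 - 2 = -6)
d(p) = -18 (d(p) = -6 - 1*12 = -6 - 12 = -18)
j(-3) + 277*d(-12) = (-3)**2 + 277*(-18) = 9 - 4986 = -4977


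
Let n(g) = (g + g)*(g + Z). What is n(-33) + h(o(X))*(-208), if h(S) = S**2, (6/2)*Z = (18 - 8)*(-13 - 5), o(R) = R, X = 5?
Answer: 938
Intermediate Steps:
Z = -60 (Z = ((18 - 8)*(-13 - 5))/3 = (10*(-18))/3 = (1/3)*(-180) = -60)
n(g) = 2*g*(-60 + g) (n(g) = (g + g)*(g - 60) = (2*g)*(-60 + g) = 2*g*(-60 + g))
n(-33) + h(o(X))*(-208) = 2*(-33)*(-60 - 33) + 5**2*(-208) = 2*(-33)*(-93) + 25*(-208) = 6138 - 5200 = 938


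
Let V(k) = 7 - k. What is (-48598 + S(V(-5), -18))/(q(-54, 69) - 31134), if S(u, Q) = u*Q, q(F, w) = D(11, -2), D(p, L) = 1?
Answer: 48814/31133 ≈ 1.5679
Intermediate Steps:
q(F, w) = 1
S(u, Q) = Q*u
(-48598 + S(V(-5), -18))/(q(-54, 69) - 31134) = (-48598 - 18*(7 - 1*(-5)))/(1 - 31134) = (-48598 - 18*(7 + 5))/(-31133) = (-48598 - 18*12)*(-1/31133) = (-48598 - 216)*(-1/31133) = -48814*(-1/31133) = 48814/31133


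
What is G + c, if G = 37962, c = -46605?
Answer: -8643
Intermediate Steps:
G + c = 37962 - 46605 = -8643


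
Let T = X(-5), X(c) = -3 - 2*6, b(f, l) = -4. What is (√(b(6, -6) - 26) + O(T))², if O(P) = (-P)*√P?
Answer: -3405 - 450*√2 ≈ -4041.4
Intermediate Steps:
X(c) = -15 (X(c) = -3 - 12 = -15)
T = -15
O(P) = -P^(3/2)
(√(b(6, -6) - 26) + O(T))² = (√(-4 - 26) - (-15)^(3/2))² = (√(-30) - (-15)*I*√15)² = (I*√30 + 15*I*√15)²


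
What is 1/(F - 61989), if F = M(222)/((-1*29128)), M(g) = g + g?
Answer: -7282/451404009 ≈ -1.6132e-5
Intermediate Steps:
M(g) = 2*g
F = -111/7282 (F = (2*222)/((-1*29128)) = 444/(-29128) = 444*(-1/29128) = -111/7282 ≈ -0.015243)
1/(F - 61989) = 1/(-111/7282 - 61989) = 1/(-451404009/7282) = -7282/451404009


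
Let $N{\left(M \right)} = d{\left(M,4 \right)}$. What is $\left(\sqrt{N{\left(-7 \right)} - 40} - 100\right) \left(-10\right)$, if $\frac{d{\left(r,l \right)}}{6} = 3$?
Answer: $1000 - 10 i \sqrt{22} \approx 1000.0 - 46.904 i$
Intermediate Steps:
$d{\left(r,l \right)} = 18$ ($d{\left(r,l \right)} = 6 \cdot 3 = 18$)
$N{\left(M \right)} = 18$
$\left(\sqrt{N{\left(-7 \right)} - 40} - 100\right) \left(-10\right) = \left(\sqrt{18 - 40} - 100\right) \left(-10\right) = \left(\sqrt{-22} - 100\right) \left(-10\right) = \left(i \sqrt{22} - 100\right) \left(-10\right) = \left(-100 + i \sqrt{22}\right) \left(-10\right) = 1000 - 10 i \sqrt{22}$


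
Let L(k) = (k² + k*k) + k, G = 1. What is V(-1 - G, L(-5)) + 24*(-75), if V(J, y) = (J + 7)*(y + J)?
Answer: -1585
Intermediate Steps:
L(k) = k + 2*k² (L(k) = (k² + k²) + k = 2*k² + k = k + 2*k²)
V(J, y) = (7 + J)*(J + y)
V(-1 - G, L(-5)) + 24*(-75) = ((-1 - 1*1)² + 7*(-1 - 1*1) + 7*(-5*(1 + 2*(-5))) + (-1 - 1*1)*(-5*(1 + 2*(-5)))) + 24*(-75) = ((-1 - 1)² + 7*(-1 - 1) + 7*(-5*(1 - 10)) + (-1 - 1)*(-5*(1 - 10))) - 1800 = ((-2)² + 7*(-2) + 7*(-5*(-9)) - (-10)*(-9)) - 1800 = (4 - 14 + 7*45 - 2*45) - 1800 = (4 - 14 + 315 - 90) - 1800 = 215 - 1800 = -1585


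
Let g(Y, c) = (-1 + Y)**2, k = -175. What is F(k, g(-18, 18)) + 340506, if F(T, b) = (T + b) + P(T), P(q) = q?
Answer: 340517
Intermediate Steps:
F(T, b) = b + 2*T (F(T, b) = (T + b) + T = b + 2*T)
F(k, g(-18, 18)) + 340506 = ((-1 - 18)**2 + 2*(-175)) + 340506 = ((-19)**2 - 350) + 340506 = (361 - 350) + 340506 = 11 + 340506 = 340517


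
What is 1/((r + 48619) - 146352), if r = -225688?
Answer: -1/323421 ≈ -3.0919e-6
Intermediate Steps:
1/((r + 48619) - 146352) = 1/((-225688 + 48619) - 146352) = 1/(-177069 - 146352) = 1/(-323421) = -1/323421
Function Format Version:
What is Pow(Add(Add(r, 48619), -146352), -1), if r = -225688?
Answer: Rational(-1, 323421) ≈ -3.0919e-6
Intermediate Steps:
Pow(Add(Add(r, 48619), -146352), -1) = Pow(Add(Add(-225688, 48619), -146352), -1) = Pow(Add(-177069, -146352), -1) = Pow(-323421, -1) = Rational(-1, 323421)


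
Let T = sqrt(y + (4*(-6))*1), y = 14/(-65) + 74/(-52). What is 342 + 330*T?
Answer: 342 + 33*I*sqrt(433290)/13 ≈ 342.0 + 1670.9*I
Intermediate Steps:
y = -213/130 (y = 14*(-1/65) + 74*(-1/52) = -14/65 - 37/26 = -213/130 ≈ -1.6385)
T = I*sqrt(433290)/130 (T = sqrt(-213/130 + (4*(-6))*1) = sqrt(-213/130 - 24*1) = sqrt(-213/130 - 24) = sqrt(-3333/130) = I*sqrt(433290)/130 ≈ 5.0634*I)
342 + 330*T = 342 + 330*(I*sqrt(433290)/130) = 342 + 33*I*sqrt(433290)/13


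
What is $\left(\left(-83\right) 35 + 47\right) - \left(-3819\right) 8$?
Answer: $27694$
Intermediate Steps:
$\left(\left(-83\right) 35 + 47\right) - \left(-3819\right) 8 = \left(-2905 + 47\right) - -30552 = -2858 + 30552 = 27694$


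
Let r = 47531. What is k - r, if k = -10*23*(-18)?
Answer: -43391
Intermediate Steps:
k = 4140 (k = -230*(-18) = 4140)
k - r = 4140 - 1*47531 = 4140 - 47531 = -43391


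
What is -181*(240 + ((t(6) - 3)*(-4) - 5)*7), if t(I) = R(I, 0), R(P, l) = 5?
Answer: -26969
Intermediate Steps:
t(I) = 5
-181*(240 + ((t(6) - 3)*(-4) - 5)*7) = -181*(240 + ((5 - 3)*(-4) - 5)*7) = -181*(240 + (2*(-4) - 5)*7) = -181*(240 + (-8 - 5)*7) = -181*(240 - 13*7) = -181*(240 - 91) = -181*149 = -26969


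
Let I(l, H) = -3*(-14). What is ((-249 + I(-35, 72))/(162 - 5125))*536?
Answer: 110952/4963 ≈ 22.356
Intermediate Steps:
I(l, H) = 42
((-249 + I(-35, 72))/(162 - 5125))*536 = ((-249 + 42)/(162 - 5125))*536 = -207/(-4963)*536 = -207*(-1/4963)*536 = (207/4963)*536 = 110952/4963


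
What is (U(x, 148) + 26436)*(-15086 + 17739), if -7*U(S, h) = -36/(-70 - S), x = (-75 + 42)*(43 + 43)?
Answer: 48533221347/692 ≈ 7.0135e+7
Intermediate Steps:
x = -2838 (x = -33*86 = -2838)
U(S, h) = 36/(7*(-70 - S)) (U(S, h) = -(-36)/(7*(-70 - S)) = 36/(7*(-70 - S)))
(U(x, 148) + 26436)*(-15086 + 17739) = (-36/(490 + 7*(-2838)) + 26436)*(-15086 + 17739) = (-36/(490 - 19866) + 26436)*2653 = (-36/(-19376) + 26436)*2653 = (-36*(-1/19376) + 26436)*2653 = (9/4844 + 26436)*2653 = (128055993/4844)*2653 = 48533221347/692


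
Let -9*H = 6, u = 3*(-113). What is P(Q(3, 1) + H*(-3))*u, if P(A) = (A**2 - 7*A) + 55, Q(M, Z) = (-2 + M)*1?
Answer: -14577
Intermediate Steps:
u = -339
H = -2/3 (H = -1/9*6 = -2/3 ≈ -0.66667)
Q(M, Z) = -2 + M
P(A) = 55 + A**2 - 7*A
P(Q(3, 1) + H*(-3))*u = (55 + ((-2 + 3) - 2/3*(-3))**2 - 7*((-2 + 3) - 2/3*(-3)))*(-339) = (55 + (1 + 2)**2 - 7*(1 + 2))*(-339) = (55 + 3**2 - 7*3)*(-339) = (55 + 9 - 21)*(-339) = 43*(-339) = -14577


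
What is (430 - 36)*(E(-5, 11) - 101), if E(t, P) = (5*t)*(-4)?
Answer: -394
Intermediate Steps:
E(t, P) = -20*t
(430 - 36)*(E(-5, 11) - 101) = (430 - 36)*(-20*(-5) - 101) = 394*(100 - 101) = 394*(-1) = -394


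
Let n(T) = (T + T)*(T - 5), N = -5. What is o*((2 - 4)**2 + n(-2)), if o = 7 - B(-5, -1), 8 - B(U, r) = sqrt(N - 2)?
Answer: -32 + 32*I*sqrt(7) ≈ -32.0 + 84.664*I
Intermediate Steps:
n(T) = 2*T*(-5 + T) (n(T) = (2*T)*(-5 + T) = 2*T*(-5 + T))
B(U, r) = 8 - I*sqrt(7) (B(U, r) = 8 - sqrt(-5 - 2) = 8 - sqrt(-7) = 8 - I*sqrt(7))
o = -1 + I*sqrt(7) (o = 7 - (8 - I*sqrt(7)) = 7 + (-8 + I*sqrt(7)) = -1 + I*sqrt(7) ≈ -1.0 + 2.6458*I)
o*((2 - 4)**2 + n(-2)) = (-1 + I*sqrt(7))*((2 - 4)**2 + 2*(-2)*(-5 - 2)) = (-1 + I*sqrt(7))*((-2)**2 + 2*(-2)*(-7)) = (-1 + I*sqrt(7))*(4 + 28) = (-1 + I*sqrt(7))*32 = -32 + 32*I*sqrt(7)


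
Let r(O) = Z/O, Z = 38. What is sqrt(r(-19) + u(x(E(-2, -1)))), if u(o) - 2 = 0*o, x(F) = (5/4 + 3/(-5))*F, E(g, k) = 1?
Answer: 0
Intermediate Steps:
x(F) = 13*F/20 (x(F) = (5*(1/4) + 3*(-1/5))*F = (5/4 - 3/5)*F = 13*F/20)
r(O) = 38/O
u(o) = 2 (u(o) = 2 + 0*o = 2 + 0 = 2)
sqrt(r(-19) + u(x(E(-2, -1)))) = sqrt(38/(-19) + 2) = sqrt(38*(-1/19) + 2) = sqrt(-2 + 2) = sqrt(0) = 0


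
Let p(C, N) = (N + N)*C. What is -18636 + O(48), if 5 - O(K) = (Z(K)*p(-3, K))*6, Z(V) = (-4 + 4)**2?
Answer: -18631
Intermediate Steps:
p(C, N) = 2*C*N (p(C, N) = (2*N)*C = 2*C*N)
Z(V) = 0 (Z(V) = 0**2 = 0)
O(K) = 5 (O(K) = 5 - 0*(2*(-3)*K)*6 = 5 - 0*(-6*K)*6 = 5 - 0*6 = 5 - 1*0 = 5 + 0 = 5)
-18636 + O(48) = -18636 + 5 = -18631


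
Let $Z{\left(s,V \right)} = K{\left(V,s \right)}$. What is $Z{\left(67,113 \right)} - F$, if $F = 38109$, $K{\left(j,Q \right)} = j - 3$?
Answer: $-37999$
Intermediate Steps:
$K{\left(j,Q \right)} = -3 + j$
$Z{\left(s,V \right)} = -3 + V$
$Z{\left(67,113 \right)} - F = \left(-3 + 113\right) - 38109 = 110 - 38109 = -37999$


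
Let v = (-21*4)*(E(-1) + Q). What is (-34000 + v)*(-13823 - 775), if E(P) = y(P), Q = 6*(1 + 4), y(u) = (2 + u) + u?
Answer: 533118960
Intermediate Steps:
y(u) = 2 + 2*u
Q = 30 (Q = 6*5 = 30)
E(P) = 2 + 2*P
v = -2520 (v = (-21*4)*((2 + 2*(-1)) + 30) = -84*((2 - 2) + 30) = -84*(0 + 30) = -84*30 = -2520)
(-34000 + v)*(-13823 - 775) = (-34000 - 2520)*(-13823 - 775) = -36520*(-14598) = 533118960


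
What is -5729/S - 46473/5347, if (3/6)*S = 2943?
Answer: -304173041/31472442 ≈ -9.6647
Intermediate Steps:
S = 5886 (S = 2*2943 = 5886)
-5729/S - 46473/5347 = -5729/5886 - 46473/5347 = -304173041/31472442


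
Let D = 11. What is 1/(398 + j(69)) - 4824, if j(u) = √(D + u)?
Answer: -381877289/79162 - √5/39581 ≈ -4824.0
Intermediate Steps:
j(u) = √(11 + u)
1/(398 + j(69)) - 4824 = 1/(398 + √(11 + 69)) - 4824 = 1/(398 + √80) - 4824 = 1/(398 + 4*√5) - 4824 = -4824 + 1/(398 + 4*√5)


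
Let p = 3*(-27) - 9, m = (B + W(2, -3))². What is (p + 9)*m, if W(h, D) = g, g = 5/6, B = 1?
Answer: -1089/4 ≈ -272.25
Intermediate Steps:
g = ⅚ (g = 5*(⅙) = ⅚ ≈ 0.83333)
W(h, D) = ⅚
m = 121/36 (m = (1 + ⅚)² = (11/6)² = 121/36 ≈ 3.3611)
p = -90 (p = -81 - 9 = -90)
(p + 9)*m = (-90 + 9)*(121/36) = -81*121/36 = -1089/4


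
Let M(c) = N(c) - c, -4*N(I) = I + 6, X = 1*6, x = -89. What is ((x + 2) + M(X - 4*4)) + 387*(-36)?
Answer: -14008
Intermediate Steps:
X = 6
N(I) = -3/2 - I/4 (N(I) = -(I + 6)/4 = -(6 + I)/4 = -3/2 - I/4)
M(c) = -3/2 - 5*c/4 (M(c) = (-3/2 - c/4) - c = -3/2 - 5*c/4)
((x + 2) + M(X - 4*4)) + 387*(-36) = ((-89 + 2) + (-3/2 - 5*(6 - 4*4)/4)) + 387*(-36) = (-87 + (-3/2 - 5*(6 - 16)/4)) - 13932 = (-87 + (-3/2 - 5/4*(-10))) - 13932 = (-87 + (-3/2 + 25/2)) - 13932 = (-87 + 11) - 13932 = -76 - 13932 = -14008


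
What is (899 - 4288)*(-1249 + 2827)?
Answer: -5347842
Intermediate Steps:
(899 - 4288)*(-1249 + 2827) = -3389*1578 = -5347842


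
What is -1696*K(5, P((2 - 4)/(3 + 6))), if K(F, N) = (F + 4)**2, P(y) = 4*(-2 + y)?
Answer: -137376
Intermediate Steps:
P(y) = -8 + 4*y
K(F, N) = (4 + F)**2
-1696*K(5, P((2 - 4)/(3 + 6))) = -1696*(4 + 5)**2 = -1696*9**2 = -1696*81 = -137376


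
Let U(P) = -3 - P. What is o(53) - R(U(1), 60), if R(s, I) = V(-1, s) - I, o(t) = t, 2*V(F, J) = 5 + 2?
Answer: 219/2 ≈ 109.50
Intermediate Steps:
V(F, J) = 7/2 (V(F, J) = (5 + 2)/2 = (½)*7 = 7/2)
R(s, I) = 7/2 - I
o(53) - R(U(1), 60) = 53 - (7/2 - 1*60) = 53 - (7/2 - 60) = 53 - 1*(-113/2) = 53 + 113/2 = 219/2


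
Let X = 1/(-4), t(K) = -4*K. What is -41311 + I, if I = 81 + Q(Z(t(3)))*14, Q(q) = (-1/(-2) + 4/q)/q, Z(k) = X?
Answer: -40362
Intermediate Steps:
X = -¼ ≈ -0.25000
Z(k) = -¼
Q(q) = (½ + 4/q)/q (Q(q) = (-1*(-½) + 4/q)/q = (½ + 4/q)/q)
I = 949 (I = 81 + ((8 - ¼)/(2*(-¼)²))*14 = 81 + ((½)*16*(31/4))*14 = 81 + 62*14 = 81 + 868 = 949)
-41311 + I = -41311 + 949 = -40362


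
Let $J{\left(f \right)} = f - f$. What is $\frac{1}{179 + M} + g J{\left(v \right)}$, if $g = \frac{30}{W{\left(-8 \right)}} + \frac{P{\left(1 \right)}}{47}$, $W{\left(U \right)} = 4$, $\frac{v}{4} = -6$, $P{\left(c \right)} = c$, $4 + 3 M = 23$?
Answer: $\frac{3}{556} \approx 0.0053957$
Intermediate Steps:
$M = \frac{19}{3}$ ($M = - \frac{4}{3} + \frac{1}{3} \cdot 23 = - \frac{4}{3} + \frac{23}{3} = \frac{19}{3} \approx 6.3333$)
$v = -24$ ($v = 4 \left(-6\right) = -24$)
$J{\left(f \right)} = 0$
$g = \frac{707}{94}$ ($g = \frac{30}{4} + 1 \cdot \frac{1}{47} = 30 \cdot \frac{1}{4} + 1 \cdot \frac{1}{47} = \frac{15}{2} + \frac{1}{47} = \frac{707}{94} \approx 7.5213$)
$\frac{1}{179 + M} + g J{\left(v \right)} = \frac{1}{179 + \frac{19}{3}} + \frac{707}{94} \cdot 0 = \frac{1}{\frac{556}{3}} + 0 = \frac{3}{556} + 0 = \frac{3}{556}$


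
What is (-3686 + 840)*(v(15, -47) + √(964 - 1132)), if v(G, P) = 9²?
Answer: -230526 - 5692*I*√42 ≈ -2.3053e+5 - 36888.0*I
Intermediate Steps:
v(G, P) = 81
(-3686 + 840)*(v(15, -47) + √(964 - 1132)) = (-3686 + 840)*(81 + √(964 - 1132)) = -2846*(81 + √(-168)) = -2846*(81 + 2*I*√42) = -230526 - 5692*I*√42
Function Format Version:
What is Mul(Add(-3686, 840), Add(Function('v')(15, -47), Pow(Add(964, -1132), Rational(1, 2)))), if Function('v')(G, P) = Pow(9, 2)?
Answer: Add(-230526, Mul(-5692, I, Pow(42, Rational(1, 2)))) ≈ Add(-2.3053e+5, Mul(-36888., I))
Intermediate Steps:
Function('v')(G, P) = 81
Mul(Add(-3686, 840), Add(Function('v')(15, -47), Pow(Add(964, -1132), Rational(1, 2)))) = Mul(Add(-3686, 840), Add(81, Pow(Add(964, -1132), Rational(1, 2)))) = Mul(-2846, Add(81, Pow(-168, Rational(1, 2)))) = Mul(-2846, Add(81, Mul(2, I, Pow(42, Rational(1, 2))))) = Add(-230526, Mul(-5692, I, Pow(42, Rational(1, 2))))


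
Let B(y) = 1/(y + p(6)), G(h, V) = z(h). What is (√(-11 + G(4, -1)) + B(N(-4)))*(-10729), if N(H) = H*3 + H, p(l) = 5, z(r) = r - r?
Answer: 10729/11 - 10729*I*√11 ≈ 975.36 - 35584.0*I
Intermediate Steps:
z(r) = 0
G(h, V) = 0
N(H) = 4*H (N(H) = 3*H + H = 4*H)
B(y) = 1/(5 + y) (B(y) = 1/(y + 5) = 1/(5 + y))
(√(-11 + G(4, -1)) + B(N(-4)))*(-10729) = (√(-11 + 0) + 1/(5 + 4*(-4)))*(-10729) = (√(-11) + 1/(5 - 16))*(-10729) = (I*√11 + 1/(-11))*(-10729) = (I*√11 - 1/11)*(-10729) = (-1/11 + I*√11)*(-10729) = 10729/11 - 10729*I*√11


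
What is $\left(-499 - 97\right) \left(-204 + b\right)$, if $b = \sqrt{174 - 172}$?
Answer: $121584 - 596 \sqrt{2} \approx 1.2074 \cdot 10^{5}$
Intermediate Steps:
$b = \sqrt{2} \approx 1.4142$
$\left(-499 - 97\right) \left(-204 + b\right) = \left(-499 - 97\right) \left(-204 + \sqrt{2}\right) = - 596 \left(-204 + \sqrt{2}\right) = 121584 - 596 \sqrt{2}$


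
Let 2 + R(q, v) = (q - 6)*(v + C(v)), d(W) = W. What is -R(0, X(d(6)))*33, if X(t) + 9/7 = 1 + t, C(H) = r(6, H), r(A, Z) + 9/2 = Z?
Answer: 10065/7 ≈ 1437.9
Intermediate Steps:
r(A, Z) = -9/2 + Z
C(H) = -9/2 + H
X(t) = -2/7 + t (X(t) = -9/7 + (1 + t) = -2/7 + t)
R(q, v) = -2 + (-6 + q)*(-9/2 + 2*v) (R(q, v) = -2 + (q - 6)*(v + (-9/2 + v)) = -2 + (-6 + q)*(-9/2 + 2*v))
-R(0, X(d(6)))*33 = -(25 - 12*(-2/7 + 6) - 9/2*0 + 2*0*(-2/7 + 6))*33 = -(25 - 12*40/7 + 0 + 2*0*(40/7))*33 = -(25 - 480/7 + 0 + 0)*33 = -1*(-305/7)*33 = (305/7)*33 = 10065/7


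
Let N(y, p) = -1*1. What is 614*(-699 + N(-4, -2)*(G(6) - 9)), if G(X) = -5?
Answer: -420590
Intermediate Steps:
N(y, p) = -1
614*(-699 + N(-4, -2)*(G(6) - 9)) = 614*(-699 - (-5 - 9)) = 614*(-699 - 1*(-14)) = 614*(-699 + 14) = 614*(-685) = -420590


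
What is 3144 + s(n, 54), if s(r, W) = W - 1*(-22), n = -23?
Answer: 3220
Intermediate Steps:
s(r, W) = 22 + W (s(r, W) = W + 22 = 22 + W)
3144 + s(n, 54) = 3144 + (22 + 54) = 3144 + 76 = 3220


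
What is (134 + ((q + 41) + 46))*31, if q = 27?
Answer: 7688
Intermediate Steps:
(134 + ((q + 41) + 46))*31 = (134 + ((27 + 41) + 46))*31 = (134 + (68 + 46))*31 = (134 + 114)*31 = 248*31 = 7688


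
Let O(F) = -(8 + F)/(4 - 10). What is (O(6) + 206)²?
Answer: 390625/9 ≈ 43403.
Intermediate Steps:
O(F) = 4/3 + F/6 (O(F) = -(8 + F)/(-6) = -(8 + F)*(-1)/6 = -(-4/3 - F/6) = 4/3 + F/6)
(O(6) + 206)² = ((4/3 + (⅙)*6) + 206)² = ((4/3 + 1) + 206)² = (7/3 + 206)² = (625/3)² = 390625/9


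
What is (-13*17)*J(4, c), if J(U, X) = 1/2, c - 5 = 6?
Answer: -221/2 ≈ -110.50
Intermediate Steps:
c = 11 (c = 5 + 6 = 11)
J(U, X) = ½
(-13*17)*J(4, c) = -13*17*(½) = -221*½ = -221/2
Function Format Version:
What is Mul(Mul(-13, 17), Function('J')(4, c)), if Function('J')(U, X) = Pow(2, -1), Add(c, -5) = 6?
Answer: Rational(-221, 2) ≈ -110.50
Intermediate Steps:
c = 11 (c = Add(5, 6) = 11)
Function('J')(U, X) = Rational(1, 2)
Mul(Mul(-13, 17), Function('J')(4, c)) = Mul(Mul(-13, 17), Rational(1, 2)) = Mul(-221, Rational(1, 2)) = Rational(-221, 2)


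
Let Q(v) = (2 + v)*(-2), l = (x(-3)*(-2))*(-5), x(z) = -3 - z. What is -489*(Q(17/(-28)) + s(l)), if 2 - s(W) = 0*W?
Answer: 5379/14 ≈ 384.21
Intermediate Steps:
l = 0 (l = ((-3 - 1*(-3))*(-2))*(-5) = ((-3 + 3)*(-2))*(-5) = (0*(-2))*(-5) = 0*(-5) = 0)
Q(v) = -4 - 2*v
s(W) = 2 (s(W) = 2 - 0*W = 2 - 1*0 = 2 + 0 = 2)
-489*(Q(17/(-28)) + s(l)) = -489*((-4 - 34/(-28)) + 2) = -489*((-4 - 34*(-1)/28) + 2) = -489*((-4 - 2*(-17/28)) + 2) = -489*((-4 + 17/14) + 2) = -489*(-39/14 + 2) = -489*(-11/14) = 5379/14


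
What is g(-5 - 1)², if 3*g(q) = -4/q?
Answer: 4/81 ≈ 0.049383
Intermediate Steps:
g(q) = -4/(3*q) (g(q) = (-4/q)/3 = -4/(3*q))
g(-5 - 1)² = (-4/(3*(-5 - 1)))² = (-4/3/(-6))² = (-4/3*(-⅙))² = (2/9)² = 4/81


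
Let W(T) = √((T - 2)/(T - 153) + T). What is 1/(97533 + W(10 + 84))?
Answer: 639383/62360941533 - √35754/187082824599 ≈ 1.0252e-5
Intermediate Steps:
W(T) = √(T + (-2 + T)/(-153 + T)) (W(T) = √((-2 + T)/(-153 + T) + T) = √(T + (-2 + T)/(-153 + T)))
1/(97533 + W(10 + 84)) = 1/(97533 + √((-2 + (10 + 84) + (10 + 84)*(-153 + (10 + 84)))/(-153 + (10 + 84)))) = 1/(97533 + √((-2 + 94 + 94*(-153 + 94))/(-153 + 94))) = 1/(97533 + √((-2 + 94 + 94*(-59))/(-59))) = 1/(97533 + √(-(-2 + 94 - 5546)/59)) = 1/(97533 + √(-1/59*(-5454))) = 1/(97533 + √(5454/59)) = 1/(97533 + 3*√35754/59)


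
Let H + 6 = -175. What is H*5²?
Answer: -4525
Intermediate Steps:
H = -181 (H = -6 - 175 = -181)
H*5² = -181*5² = -181*25 = -4525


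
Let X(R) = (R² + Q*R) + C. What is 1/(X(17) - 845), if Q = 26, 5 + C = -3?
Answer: -1/122 ≈ -0.0081967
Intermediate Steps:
C = -8 (C = -5 - 3 = -8)
X(R) = -8 + R² + 26*R (X(R) = (R² + 26*R) - 8 = -8 + R² + 26*R)
1/(X(17) - 845) = 1/((-8 + 17² + 26*17) - 845) = 1/((-8 + 289 + 442) - 845) = 1/(723 - 845) = 1/(-122) = -1/122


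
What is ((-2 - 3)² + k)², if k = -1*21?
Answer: 16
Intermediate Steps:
k = -21
((-2 - 3)² + k)² = ((-2 - 3)² - 21)² = ((-5)² - 21)² = (25 - 21)² = 4² = 16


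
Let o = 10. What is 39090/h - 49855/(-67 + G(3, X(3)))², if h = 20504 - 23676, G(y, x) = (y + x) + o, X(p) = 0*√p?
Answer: -68031625/2312388 ≈ -29.421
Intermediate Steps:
X(p) = 0
G(y, x) = 10 + x + y (G(y, x) = (y + x) + 10 = (x + y) + 10 = 10 + x + y)
h = -3172
39090/h - 49855/(-67 + G(3, X(3)))² = 39090/(-3172) - 49855/(-67 + (10 + 0 + 3))² = 39090*(-1/3172) - 49855/(-67 + 13)² = -19545/1586 - 49855/((-54)²) = -19545/1586 - 49855/2916 = -68031625/2312388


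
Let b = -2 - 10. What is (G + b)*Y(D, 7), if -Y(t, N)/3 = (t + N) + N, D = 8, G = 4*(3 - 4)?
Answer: 1056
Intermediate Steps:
b = -12
G = -4 (G = 4*(-1) = -4)
Y(t, N) = -6*N - 3*t (Y(t, N) = -3*((t + N) + N) = -3*((N + t) + N) = -3*(t + 2*N) = -6*N - 3*t)
(G + b)*Y(D, 7) = (-4 - 12)*(-6*7 - 3*8) = -16*(-42 - 24) = -16*(-66) = 1056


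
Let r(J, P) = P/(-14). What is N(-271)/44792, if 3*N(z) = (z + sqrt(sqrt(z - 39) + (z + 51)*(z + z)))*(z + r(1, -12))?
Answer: 512461/940632 - 1891*sqrt(119240 + I*sqrt(310))/940632 ≈ -0.14939 - 5.1252e-5*I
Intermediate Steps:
r(J, P) = -P/14 (r(J, P) = P*(-1/14) = -P/14)
N(z) = (6/7 + z)*(z + sqrt(sqrt(-39 + z) + 2*z*(51 + z)))/3 (N(z) = ((z + sqrt(sqrt(z - 39) + (z + 51)*(z + z)))*(z - 1/14*(-12)))/3 = ((z + sqrt(sqrt(-39 + z) + (51 + z)*(2*z)))*(z + 6/7))/3 = ((z + sqrt(sqrt(-39 + z) + 2*z*(51 + z)))*(6/7 + z))/3 = ((6/7 + z)*(z + sqrt(sqrt(-39 + z) + 2*z*(51 + z))))/3 = (6/7 + z)*(z + sqrt(sqrt(-39 + z) + 2*z*(51 + z)))/3)
N(-271)/44792 = ((1/3)*(-271)**2 + (2/7)*(-271) + 2*sqrt(sqrt(-39 - 271) + 2*(-271)**2 + 102*(-271))/7 + (1/3)*(-271)*sqrt(sqrt(-39 - 271) + 2*(-271)**2 + 102*(-271)))/44792 = ((1/3)*73441 - 542/7 + 2*sqrt(sqrt(-310) + 2*73441 - 27642)/7 + (1/3)*(-271)*sqrt(sqrt(-310) + 2*73441 - 27642))*(1/44792) = (73441/3 - 542/7 + 2*sqrt(I*sqrt(310) + 146882 - 27642)/7 + (1/3)*(-271)*sqrt(I*sqrt(310) + 146882 - 27642))*(1/44792) = (73441/3 - 542/7 + 2*sqrt(119240 + I*sqrt(310))/7 + (1/3)*(-271)*sqrt(119240 + I*sqrt(310)))*(1/44792) = (73441/3 - 542/7 + 2*sqrt(119240 + I*sqrt(310))/7 - 271*sqrt(119240 + I*sqrt(310))/3)*(1/44792) = (512461/21 - 1891*sqrt(119240 + I*sqrt(310))/21)*(1/44792) = 512461/940632 - 1891*sqrt(119240 + I*sqrt(310))/940632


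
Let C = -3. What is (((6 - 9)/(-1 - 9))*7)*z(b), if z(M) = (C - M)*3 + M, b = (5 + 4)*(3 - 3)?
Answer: -189/10 ≈ -18.900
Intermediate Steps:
b = 0 (b = 9*0 = 0)
z(M) = -9 - 2*M (z(M) = (-3 - M)*3 + M = (-9 - 3*M) + M = -9 - 2*M)
(((6 - 9)/(-1 - 9))*7)*z(b) = (((6 - 9)/(-1 - 9))*7)*(-9 - 2*0) = (-3/(-10)*7)*(-9 + 0) = (-3*(-⅒)*7)*(-9) = ((3/10)*7)*(-9) = (21/10)*(-9) = -189/10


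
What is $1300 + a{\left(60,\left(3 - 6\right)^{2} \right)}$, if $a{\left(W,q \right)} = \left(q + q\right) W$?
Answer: $2380$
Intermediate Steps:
$a{\left(W,q \right)} = 2 W q$ ($a{\left(W,q \right)} = 2 q W = 2 W q$)
$1300 + a{\left(60,\left(3 - 6\right)^{2} \right)} = 1300 + 2 \cdot 60 \left(3 - 6\right)^{2} = 1300 + 2 \cdot 60 \left(-3\right)^{2} = 1300 + 2 \cdot 60 \cdot 9 = 1300 + 1080 = 2380$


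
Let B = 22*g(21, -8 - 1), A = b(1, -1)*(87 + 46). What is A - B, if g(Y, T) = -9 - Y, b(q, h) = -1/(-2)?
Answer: 1453/2 ≈ 726.50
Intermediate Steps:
b(q, h) = ½ (b(q, h) = -1*(-½) = ½)
A = 133/2 (A = (87 + 46)/2 = (½)*133 = 133/2 ≈ 66.500)
B = -660 (B = 22*(-9 - 1*21) = 22*(-9 - 21) = 22*(-30) = -660)
A - B = 133/2 - 1*(-660) = 133/2 + 660 = 1453/2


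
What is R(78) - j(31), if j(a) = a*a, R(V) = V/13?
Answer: -955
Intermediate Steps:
R(V) = V/13 (R(V) = V*(1/13) = V/13)
j(a) = a²
R(78) - j(31) = (1/13)*78 - 1*31² = 6 - 1*961 = 6 - 961 = -955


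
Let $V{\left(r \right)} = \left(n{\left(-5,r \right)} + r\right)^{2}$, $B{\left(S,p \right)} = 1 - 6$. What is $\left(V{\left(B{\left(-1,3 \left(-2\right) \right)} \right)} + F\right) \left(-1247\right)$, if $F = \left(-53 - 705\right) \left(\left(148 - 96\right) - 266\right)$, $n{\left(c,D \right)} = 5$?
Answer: $-202278364$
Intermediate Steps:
$B{\left(S,p \right)} = -5$ ($B{\left(S,p \right)} = 1 - 6 = -5$)
$V{\left(r \right)} = \left(5 + r\right)^{2}$
$F = 162212$ ($F = - 758 \left(52 - 266\right) = \left(-758\right) \left(-214\right) = 162212$)
$\left(V{\left(B{\left(-1,3 \left(-2\right) \right)} \right)} + F\right) \left(-1247\right) = \left(\left(5 - 5\right)^{2} + 162212\right) \left(-1247\right) = \left(0^{2} + 162212\right) \left(-1247\right) = \left(0 + 162212\right) \left(-1247\right) = 162212 \left(-1247\right) = -202278364$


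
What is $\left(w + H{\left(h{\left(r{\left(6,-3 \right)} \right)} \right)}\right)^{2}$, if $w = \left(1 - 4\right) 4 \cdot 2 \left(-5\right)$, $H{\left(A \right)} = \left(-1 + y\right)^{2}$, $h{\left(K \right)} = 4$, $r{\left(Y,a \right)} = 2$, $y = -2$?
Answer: $16641$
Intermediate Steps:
$H{\left(A \right)} = 9$ ($H{\left(A \right)} = \left(-1 - 2\right)^{2} = \left(-3\right)^{2} = 9$)
$w = 120$ ($w = - 3 \cdot 8 \left(-5\right) = \left(-3\right) \left(-40\right) = 120$)
$\left(w + H{\left(h{\left(r{\left(6,-3 \right)} \right)} \right)}\right)^{2} = \left(120 + 9\right)^{2} = 129^{2} = 16641$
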